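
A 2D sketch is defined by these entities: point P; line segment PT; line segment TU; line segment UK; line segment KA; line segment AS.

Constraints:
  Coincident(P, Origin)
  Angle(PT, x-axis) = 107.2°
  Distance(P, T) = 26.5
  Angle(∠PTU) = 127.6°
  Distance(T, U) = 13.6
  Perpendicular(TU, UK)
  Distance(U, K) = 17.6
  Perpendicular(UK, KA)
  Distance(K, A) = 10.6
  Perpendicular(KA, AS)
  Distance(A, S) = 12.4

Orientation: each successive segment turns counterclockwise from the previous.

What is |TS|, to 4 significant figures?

6.003

UK ⟂ KA, so KA runs at -20.40°; with |KA| = 10.6, A = (-16.78, 9.864). The perpendicularity gives AS at right angles to KA, so AS runs at 69.60°; with |AS| = 12.4, S = (-12.46, 21.49). Then |TS| = |S − T| = 6.003.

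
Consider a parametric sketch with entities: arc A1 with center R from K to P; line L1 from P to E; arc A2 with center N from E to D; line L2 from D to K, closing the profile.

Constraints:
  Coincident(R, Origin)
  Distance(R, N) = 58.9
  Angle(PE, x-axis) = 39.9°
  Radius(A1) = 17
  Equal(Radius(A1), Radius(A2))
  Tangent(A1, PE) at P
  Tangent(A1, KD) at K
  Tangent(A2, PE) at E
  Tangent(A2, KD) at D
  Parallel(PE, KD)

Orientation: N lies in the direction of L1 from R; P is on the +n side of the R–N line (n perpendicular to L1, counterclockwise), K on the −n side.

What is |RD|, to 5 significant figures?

61.304

The slot axis is L1's direction at 39.9°, so u = (cos 39.9°, sin 39.9°) = (0.76717, 0.64145) and n = (−sin 39.9°, cos 39.9°) = (-0.64145, 0.76717). R is at the origin and N lies 58.9 along u from R, so N = 58.9·u = (45.186, 37.781). Tangency of A1 to both parallel lines with radius 17.0 puts P and K at R ± 17.0·n: P = (-10.905, 13.042), K = (10.905, -13.042). Equal radii place E and D the same way about N: E = N + 17.0·n = (34.281, 50.823), D = N − 17.0·n = (56.091, 24.740). Then |RD| = |D − R| = 61.304.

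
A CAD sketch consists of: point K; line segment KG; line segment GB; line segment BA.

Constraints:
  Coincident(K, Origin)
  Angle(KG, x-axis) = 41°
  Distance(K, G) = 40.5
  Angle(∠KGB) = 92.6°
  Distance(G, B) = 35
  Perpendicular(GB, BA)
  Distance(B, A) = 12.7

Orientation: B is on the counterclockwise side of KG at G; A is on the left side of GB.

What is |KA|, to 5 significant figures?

46.125

K is at the origin; KG runs at 41.0° with length 40.5, so G = 40.5·(cos 41.0°, sin 41.0°) = (30.566, 26.570). ∠KGB = 92.6°, so GB runs at 41.0° + (180° − 92.6°) = 128.40° from the x-axis; with |GB| = 35.0, B = G + 35.0·(cos 128.40°, sin 128.40°) = (8.8256, 54.000). The perpendicularity gives BA at right angles to GB; with |BA| = 12.7 on the left of GB, A = B + 12.7·(-0.78369, -0.62115) = (-1.1273, 46.111). Then |KA| = |A − K| = 46.125.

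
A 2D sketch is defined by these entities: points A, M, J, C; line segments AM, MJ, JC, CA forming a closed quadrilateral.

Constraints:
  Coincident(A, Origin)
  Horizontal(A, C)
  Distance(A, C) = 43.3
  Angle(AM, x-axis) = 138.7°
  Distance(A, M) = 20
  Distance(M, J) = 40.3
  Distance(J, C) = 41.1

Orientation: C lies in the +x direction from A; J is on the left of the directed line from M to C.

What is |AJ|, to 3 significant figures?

39.0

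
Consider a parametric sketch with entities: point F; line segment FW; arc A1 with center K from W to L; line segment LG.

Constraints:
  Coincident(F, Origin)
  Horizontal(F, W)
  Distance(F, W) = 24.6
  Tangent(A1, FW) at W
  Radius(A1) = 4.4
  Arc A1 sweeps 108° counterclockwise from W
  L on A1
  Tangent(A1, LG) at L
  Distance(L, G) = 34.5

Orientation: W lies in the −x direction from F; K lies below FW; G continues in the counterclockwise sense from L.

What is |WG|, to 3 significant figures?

39.1

On A1, W sits at bearing 90° from K; a 108° counterclockwise sweep puts L at bearing 198°, so L = K + 4.4·(cos 198°, sin 198°) = (-28.8, -5.76). Tangency of A1 to LG means the radius KL is perpendicular to LG, so LG runs along (−sin 198°, cos 198°); with |LG| = 34.5, G = (-18.1, -38.6). Then |WG| = |G − W| = 39.1.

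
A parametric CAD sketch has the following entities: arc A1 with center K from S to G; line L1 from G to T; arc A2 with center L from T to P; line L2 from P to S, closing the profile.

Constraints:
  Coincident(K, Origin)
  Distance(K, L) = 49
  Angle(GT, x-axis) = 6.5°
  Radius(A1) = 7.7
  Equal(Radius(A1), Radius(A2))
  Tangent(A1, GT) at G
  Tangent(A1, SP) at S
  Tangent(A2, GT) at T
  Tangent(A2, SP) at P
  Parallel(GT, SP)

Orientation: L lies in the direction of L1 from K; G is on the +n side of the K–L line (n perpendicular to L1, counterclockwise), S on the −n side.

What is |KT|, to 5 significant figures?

49.601

The slot axis is L1's direction at 6.5°, so u = (cos 6.5°, sin 6.5°) = (0.99357, 0.11320) and n = (−sin 6.5°, cos 6.5°) = (-0.11320, 0.99357). K is at the origin and L lies 49.0 along u from K, so L = 49.0·u = (48.685, 5.5470). Tangency of A1 to both parallel lines with radius 7.7 puts G and S at K ± 7.7·n: G = (-0.87166, 7.6505), S = (0.87166, -7.6505). Equal radii place T and P the same way about L: T = L + 7.7·n = (47.813, 13.197), P = L − 7.7·n = (49.557, -2.1035). Then |KT| = |T − K| = 49.601.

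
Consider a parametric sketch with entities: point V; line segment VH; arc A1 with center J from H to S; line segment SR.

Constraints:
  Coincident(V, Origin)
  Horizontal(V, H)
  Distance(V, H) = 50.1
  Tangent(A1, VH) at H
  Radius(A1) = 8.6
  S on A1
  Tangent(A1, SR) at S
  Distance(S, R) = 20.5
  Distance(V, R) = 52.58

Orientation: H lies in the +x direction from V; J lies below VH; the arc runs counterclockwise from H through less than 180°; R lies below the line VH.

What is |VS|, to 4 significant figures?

42.57

V is at the origin; V and H share the same y with |VH| = 50.1 and H on the +x side, so H = (50.10, 0.000). Since A1 is tangent to VH there, JH ⟂ VH, so J = H + (0, -8.6) = (50.10, -8.600). Since JS ⟂ SR (tangency), |JR| = √(8.6² + 20.5²) = 22.23 regardless of where S sits on A1. So R lies on both circle(V, 52.58) and circle(J, 22.23); the below-VH intersection is R = (43.34, -29.78). S is the foot of the tangent from R: S = (41.53, -9.356).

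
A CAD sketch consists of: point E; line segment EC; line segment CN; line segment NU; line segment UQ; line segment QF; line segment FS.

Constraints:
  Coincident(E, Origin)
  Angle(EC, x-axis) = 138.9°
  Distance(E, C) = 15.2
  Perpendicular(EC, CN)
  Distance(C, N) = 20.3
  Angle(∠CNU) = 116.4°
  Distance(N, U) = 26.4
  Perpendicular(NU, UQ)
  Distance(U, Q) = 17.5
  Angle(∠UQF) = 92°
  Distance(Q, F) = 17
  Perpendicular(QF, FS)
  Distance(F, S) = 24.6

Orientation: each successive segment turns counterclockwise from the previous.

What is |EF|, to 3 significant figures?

8.38

E is at the origin; EC runs at 138.9° with length 15.2, so C = (-11.5, 9.99). The perpendicularity gives CN at right angles to EC, so CN runs at -131°; with |CN| = 20.3, N = (-24.8, -5.31). ∠CNU = 116.4° gives NU at -67.5° from the x-axis; with |NU| = 26.4, U = (-14.7, -29.7). NU is perpendicular to UQ, so UQ runs at 22.5°; with |UQ| = 17.5, Q = (1.47, -23.0). ∠UQF = 92.0° gives QF at 110° from the x-axis; with |QF| = 17.0, F = (-4.48, -7.08). Then |EF| = |F − E| = 8.38.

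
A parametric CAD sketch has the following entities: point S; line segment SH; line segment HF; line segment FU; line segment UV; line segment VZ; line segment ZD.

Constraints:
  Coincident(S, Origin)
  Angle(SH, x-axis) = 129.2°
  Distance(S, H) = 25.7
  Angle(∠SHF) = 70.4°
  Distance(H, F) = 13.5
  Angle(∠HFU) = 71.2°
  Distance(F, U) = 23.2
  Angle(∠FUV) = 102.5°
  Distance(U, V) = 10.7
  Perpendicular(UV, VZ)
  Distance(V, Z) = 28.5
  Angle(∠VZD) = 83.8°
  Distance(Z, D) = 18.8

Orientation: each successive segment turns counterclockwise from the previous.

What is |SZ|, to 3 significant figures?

33.3

S is at the origin; SH runs at 129.2° with length 25.7, so H = (-16.2, 19.9). ∠SHF = 70.4° gives HF at -121° from the x-axis; with |HF| = 13.5, F = (-23.2, 8.37). ∠HFU = 71.2° gives FU at -12.4° from the x-axis; with |FU| = 23.2, U = (-0.578, 3.39). ∠FUV = 102.5° gives UV at 65.1° from the x-axis; with |UV| = 10.7, V = (3.93, 13.1). UV is perpendicular to VZ, so VZ runs at 155°; with |VZ| = 28.5, Z = (-21.9, 25.1). Then |SZ| = |Z − S| = 33.3.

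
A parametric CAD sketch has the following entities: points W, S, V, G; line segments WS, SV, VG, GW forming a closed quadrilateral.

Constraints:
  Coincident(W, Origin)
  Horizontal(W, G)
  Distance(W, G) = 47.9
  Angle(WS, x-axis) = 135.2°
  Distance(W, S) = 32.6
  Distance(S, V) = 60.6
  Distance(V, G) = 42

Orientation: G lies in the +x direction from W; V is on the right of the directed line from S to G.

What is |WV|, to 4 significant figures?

28.57

W is at the origin; WG is horizontal with |WG| = 47.9 and G in +x, so G = (47.9, 0). WS runs at 135.2° with |WS| = 32.6, so S = (-23.13, 22.97). V is determined by |SV| = 60.6 and |VG| = 42.0 together: it lies at the intersection of circle(S, 60.6) and circle(G, 42.0). With |SG| = 74.65, the foot of the radical line on SG is 50.11 from S and the perpendicular offset is √(60.6² − 50.11²) = 34.08. Taking the right-of-SG solution: V = (14.06, -24.87).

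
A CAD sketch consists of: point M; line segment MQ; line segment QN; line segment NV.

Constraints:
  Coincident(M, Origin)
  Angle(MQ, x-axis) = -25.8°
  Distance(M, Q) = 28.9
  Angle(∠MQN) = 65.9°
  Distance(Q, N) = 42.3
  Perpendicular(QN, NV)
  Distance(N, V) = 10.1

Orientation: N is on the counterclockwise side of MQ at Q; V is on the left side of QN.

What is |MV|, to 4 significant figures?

34.57

M is at the origin; MQ runs at -25.8° with length 28.9, so Q = 28.9·(cos -25.8°, sin -25.8°) = (26.02, -12.58). ∠MQN = 65.9°, so QN runs at -25.8° + (180° − 65.9°) = 88.30° from the x-axis; with |QN| = 42.3, N = Q + 42.3·(cos 88.30°, sin 88.30°) = (27.27, 29.70). QN is perpendicular to NV; with |NV| = 10.1 on the left of QN, V = N + 10.1·(-0.9996, 0.02967) = (17.18, 30.00). Then |MV| = |V − M| = 34.57.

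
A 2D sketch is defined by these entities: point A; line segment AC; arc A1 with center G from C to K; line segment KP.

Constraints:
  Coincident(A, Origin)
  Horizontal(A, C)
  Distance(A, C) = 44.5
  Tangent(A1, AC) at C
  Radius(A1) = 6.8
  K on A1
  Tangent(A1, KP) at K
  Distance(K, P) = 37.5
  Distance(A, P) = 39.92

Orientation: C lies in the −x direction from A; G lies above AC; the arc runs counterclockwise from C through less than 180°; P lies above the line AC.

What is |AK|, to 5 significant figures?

38.851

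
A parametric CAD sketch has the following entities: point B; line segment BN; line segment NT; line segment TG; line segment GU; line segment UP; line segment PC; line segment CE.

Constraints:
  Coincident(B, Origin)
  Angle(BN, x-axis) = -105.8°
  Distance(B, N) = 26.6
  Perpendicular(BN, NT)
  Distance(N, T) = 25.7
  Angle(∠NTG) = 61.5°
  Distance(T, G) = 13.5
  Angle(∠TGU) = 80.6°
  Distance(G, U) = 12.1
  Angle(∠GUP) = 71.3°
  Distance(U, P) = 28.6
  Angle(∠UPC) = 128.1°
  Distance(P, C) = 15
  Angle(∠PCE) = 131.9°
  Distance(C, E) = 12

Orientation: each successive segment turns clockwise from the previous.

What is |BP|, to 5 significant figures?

50.650

B is at the origin; BN runs at -105.8° with length 26.6, so N = (-7.2427, -25.595). The perpendicularity gives NT at right angles to BN, so NT runs at 164.20°; with |NT| = 25.7, T = (-31.972, -18.597). ∠NTG = 61.5° gives TG at 45.700° from the x-axis; with |TG| = 13.5, G = (-22.543, -8.9355). ∠TGU = 80.6° gives GU at -53.700° from the x-axis; with |GU| = 12.1, U = (-15.380, -18.687). ∠GUP = 71.3° gives UP at -162.40° from the x-axis; with |UP| = 28.6, P = (-42.641, -27.335). Then |BP| = |P − B| = 50.650.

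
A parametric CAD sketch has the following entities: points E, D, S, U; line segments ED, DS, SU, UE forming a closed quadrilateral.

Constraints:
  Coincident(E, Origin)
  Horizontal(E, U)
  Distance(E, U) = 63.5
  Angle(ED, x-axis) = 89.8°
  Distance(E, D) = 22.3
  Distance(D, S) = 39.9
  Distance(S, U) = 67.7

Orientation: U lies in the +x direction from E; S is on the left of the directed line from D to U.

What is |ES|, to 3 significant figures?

59.4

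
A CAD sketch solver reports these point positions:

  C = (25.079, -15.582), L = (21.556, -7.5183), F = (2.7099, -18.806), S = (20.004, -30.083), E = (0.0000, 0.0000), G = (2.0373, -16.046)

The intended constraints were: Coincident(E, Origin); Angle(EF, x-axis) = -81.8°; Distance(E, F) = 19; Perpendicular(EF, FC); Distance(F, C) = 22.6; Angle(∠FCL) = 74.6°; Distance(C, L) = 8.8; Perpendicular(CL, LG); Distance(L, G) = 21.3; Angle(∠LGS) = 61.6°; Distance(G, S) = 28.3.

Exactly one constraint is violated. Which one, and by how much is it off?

Distance(G, S) = 28.3 — off by 5.50.

E = (0.00, 0.00) ✓; EF at -81.80° ✓; |EF| = 19.00 ✓; ∠(EF, FC) = 90.00° ✓; |FC| = 22.60 ✓; ∠FCL = 74.60° ✓; |CL| = 8.800 ✓; ∠(CL, LG) = 90.00° ✓; |LG| = 21.30 ✓; ∠LGS = 61.60° ✓; |GS| = 22.80 ✗.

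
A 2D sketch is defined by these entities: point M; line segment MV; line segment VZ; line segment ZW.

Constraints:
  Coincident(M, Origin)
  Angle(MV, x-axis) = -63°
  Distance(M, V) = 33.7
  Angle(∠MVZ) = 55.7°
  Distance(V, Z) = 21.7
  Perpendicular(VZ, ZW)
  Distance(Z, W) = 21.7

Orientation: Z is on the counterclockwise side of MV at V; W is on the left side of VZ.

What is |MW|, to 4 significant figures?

6.711

M is at the origin; MV runs at -63.0° with length 33.7, so V = 33.7·(cos -63.0°, sin -63.0°) = (15.30, -30.03). ∠MVZ = 55.7°, so VZ runs at -63.0° + (180° − 55.7°) = 61.30° from the x-axis; with |VZ| = 21.7, Z = V + 21.7·(cos 61.30°, sin 61.30°) = (25.72, -10.99). VZ is perpendicular to ZW; with |ZW| = 21.7 on the left of VZ, W = Z + 21.7·(-0.8771, 0.4802) = (6.686, -0.5720). Then |MW| = |W − M| = 6.711.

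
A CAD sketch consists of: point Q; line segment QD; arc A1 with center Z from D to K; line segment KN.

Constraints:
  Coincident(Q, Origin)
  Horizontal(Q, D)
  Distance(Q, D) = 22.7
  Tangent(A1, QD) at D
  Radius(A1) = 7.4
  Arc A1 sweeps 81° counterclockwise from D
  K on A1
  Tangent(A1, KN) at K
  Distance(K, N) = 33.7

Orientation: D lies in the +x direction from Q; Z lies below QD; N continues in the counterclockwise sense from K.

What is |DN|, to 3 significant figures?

41.5

On A1, D sits at bearing 90° from Z; an 81° counterclockwise sweep puts K at bearing 171°, so K = Z + 7.4·(cos 171°, sin 171°) = (15.4, -6.24). A1 meets KN tangentially, so ZK is at right angles to KN, so KN runs along (−sin 171°, cos 171°); with |KN| = 33.7, N = (10.1, -39.5). Then |DN| = |N − D| = 41.5.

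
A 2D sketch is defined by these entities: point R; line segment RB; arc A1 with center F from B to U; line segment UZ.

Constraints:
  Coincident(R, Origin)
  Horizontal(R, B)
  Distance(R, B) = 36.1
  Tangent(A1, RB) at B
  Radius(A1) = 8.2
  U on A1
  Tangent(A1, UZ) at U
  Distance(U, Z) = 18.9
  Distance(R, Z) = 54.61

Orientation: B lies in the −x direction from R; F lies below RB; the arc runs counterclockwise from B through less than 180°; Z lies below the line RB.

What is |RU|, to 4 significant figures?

44.45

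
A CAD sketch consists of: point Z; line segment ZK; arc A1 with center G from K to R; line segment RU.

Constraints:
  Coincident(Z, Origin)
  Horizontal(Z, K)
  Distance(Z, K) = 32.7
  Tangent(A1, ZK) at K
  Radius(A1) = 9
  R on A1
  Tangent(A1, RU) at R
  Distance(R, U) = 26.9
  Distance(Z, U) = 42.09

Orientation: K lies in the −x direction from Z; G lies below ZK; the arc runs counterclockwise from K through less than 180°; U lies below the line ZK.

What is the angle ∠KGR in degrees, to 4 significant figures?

129.4°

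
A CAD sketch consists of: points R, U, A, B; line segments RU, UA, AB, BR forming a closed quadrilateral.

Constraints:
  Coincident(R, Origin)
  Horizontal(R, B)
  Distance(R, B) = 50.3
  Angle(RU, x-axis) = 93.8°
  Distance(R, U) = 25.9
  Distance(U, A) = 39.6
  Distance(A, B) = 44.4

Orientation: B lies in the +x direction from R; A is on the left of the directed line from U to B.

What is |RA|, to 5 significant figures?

54.090

Checks: RU at 93.80° ✓; |UA| = 39.60 ✓; |AB| = 44.40 ✓.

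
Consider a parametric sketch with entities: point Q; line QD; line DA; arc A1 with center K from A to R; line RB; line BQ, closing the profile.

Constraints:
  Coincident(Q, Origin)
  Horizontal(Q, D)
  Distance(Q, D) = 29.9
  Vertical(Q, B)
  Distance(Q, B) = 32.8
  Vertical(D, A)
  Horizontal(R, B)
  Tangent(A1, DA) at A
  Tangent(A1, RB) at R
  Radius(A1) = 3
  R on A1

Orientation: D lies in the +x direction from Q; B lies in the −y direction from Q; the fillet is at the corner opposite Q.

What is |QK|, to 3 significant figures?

40.1

QB is vertical with |QB| = 32.8 and B on the −y side, so B = (0.00, -32.8). The virtual corner opposite Q is at (29.9, -32.8). A1 meets DA tangentially, so KA is at right angles to DA and since A1 is tangent to RB there, KR ⟂ RB, with radius 3.0, so the center K sits 3.0 in from both sides at K = (26.9, -29.8). Then |QK| = |K − Q| = 40.1.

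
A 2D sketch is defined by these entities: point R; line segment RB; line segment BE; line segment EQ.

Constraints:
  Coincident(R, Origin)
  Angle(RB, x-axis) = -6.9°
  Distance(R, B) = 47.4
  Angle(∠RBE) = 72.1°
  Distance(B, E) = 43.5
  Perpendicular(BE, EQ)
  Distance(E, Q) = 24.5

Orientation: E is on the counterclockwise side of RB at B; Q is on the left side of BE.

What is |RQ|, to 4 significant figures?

35.52

R is at the origin; RB runs at -6.9° with length 47.4, so B = 47.4·(cos -6.9°, sin -6.9°) = (47.06, -5.694). ∠RBE = 72.1°, so BE runs at -6.9° + (180° − 72.1°) = 101.0° from the x-axis; with |BE| = 43.5, E = B + 43.5·(cos 101.0°, sin 101.0°) = (38.76, 37.01). BE is perpendicular to EQ; with |EQ| = 24.5 on the left of BE, Q = E + 24.5·(-0.9816, -0.1908) = (14.71, 32.33). Then |RQ| = |Q − R| = 35.52.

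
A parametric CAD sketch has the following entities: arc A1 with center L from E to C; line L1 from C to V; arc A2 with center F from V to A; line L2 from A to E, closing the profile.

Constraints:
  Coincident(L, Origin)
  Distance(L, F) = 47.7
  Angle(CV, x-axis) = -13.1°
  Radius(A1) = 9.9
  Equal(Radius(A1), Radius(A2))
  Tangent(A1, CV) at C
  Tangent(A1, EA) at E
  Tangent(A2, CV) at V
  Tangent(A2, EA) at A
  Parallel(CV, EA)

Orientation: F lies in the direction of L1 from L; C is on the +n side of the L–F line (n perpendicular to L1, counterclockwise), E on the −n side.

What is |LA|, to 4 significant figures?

48.72

Tangency of A1 to both parallel lines with radius 9.9 puts C and E at L ± 9.9·n: C = (2.244, 9.642), E = (-2.244, -9.642). Equal radii place V and A the same way about F: V = F + 9.9·n = (48.70, -1.169), A = F − 9.9·n = (44.21, -20.45). Then |LA| = |A − L| = 48.72.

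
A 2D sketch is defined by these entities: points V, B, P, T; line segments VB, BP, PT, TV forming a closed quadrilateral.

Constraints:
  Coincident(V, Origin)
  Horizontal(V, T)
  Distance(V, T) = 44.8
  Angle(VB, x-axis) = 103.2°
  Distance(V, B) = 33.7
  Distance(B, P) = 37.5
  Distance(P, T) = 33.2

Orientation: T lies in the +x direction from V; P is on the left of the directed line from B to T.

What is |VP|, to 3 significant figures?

41.9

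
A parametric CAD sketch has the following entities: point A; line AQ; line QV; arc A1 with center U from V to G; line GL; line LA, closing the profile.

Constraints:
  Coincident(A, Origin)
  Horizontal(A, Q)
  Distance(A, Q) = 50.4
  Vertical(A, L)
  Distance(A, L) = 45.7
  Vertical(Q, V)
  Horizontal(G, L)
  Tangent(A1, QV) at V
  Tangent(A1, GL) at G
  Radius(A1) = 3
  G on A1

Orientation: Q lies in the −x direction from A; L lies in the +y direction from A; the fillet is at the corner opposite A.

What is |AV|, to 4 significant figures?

66.06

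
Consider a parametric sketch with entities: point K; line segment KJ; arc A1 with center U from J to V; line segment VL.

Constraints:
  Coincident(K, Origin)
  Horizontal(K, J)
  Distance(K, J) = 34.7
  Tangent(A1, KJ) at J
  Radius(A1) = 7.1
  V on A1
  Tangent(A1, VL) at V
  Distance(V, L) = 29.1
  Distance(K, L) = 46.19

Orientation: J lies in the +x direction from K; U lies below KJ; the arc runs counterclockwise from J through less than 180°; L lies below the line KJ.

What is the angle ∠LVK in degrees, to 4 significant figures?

106.5°

K is at the origin; KJ is horizontal with |KJ| = 34.7 and J on the +x side, so J = (34.70, 0.000). A1 meets KJ tangentially, so UJ is at right angles to KJ, so U = J + (0, -7.1) = (34.70, -7.100). Since UV ⟂ VL (tangency), |UL| = √(7.1² + 29.1²) = 29.95 regardless of where V sits on A1. So L lies on both circle(K, 46.19) and circle(U, 29.95); the below-KJ intersection is L = (28.44, -36.39). V is the foot of the tangent from L: V = (27.60, -7.305).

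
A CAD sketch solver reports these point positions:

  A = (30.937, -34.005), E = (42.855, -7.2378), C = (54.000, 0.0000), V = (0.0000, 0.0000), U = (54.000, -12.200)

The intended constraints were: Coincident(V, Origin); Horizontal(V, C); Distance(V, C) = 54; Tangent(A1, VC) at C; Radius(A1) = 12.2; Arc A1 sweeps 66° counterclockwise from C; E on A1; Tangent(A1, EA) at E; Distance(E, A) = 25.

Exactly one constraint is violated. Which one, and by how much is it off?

Distance(E, A) = 25 — off by 4.30.

V = (0.00, 0.00) ✓; V.y = 0.00, C.y = 0.00 ✓; |VC| = 54.00 ✓; ∠(UC, CV) = 90.00° ✓; |UC| = 12.20 ✓; bearing(U→E) − bearing(U→C) = 66.00° ✓; |UE| = 12.20 ✓; ∠(UE, EA) = 90.00° ✓; |EA| = 29.30 ✗.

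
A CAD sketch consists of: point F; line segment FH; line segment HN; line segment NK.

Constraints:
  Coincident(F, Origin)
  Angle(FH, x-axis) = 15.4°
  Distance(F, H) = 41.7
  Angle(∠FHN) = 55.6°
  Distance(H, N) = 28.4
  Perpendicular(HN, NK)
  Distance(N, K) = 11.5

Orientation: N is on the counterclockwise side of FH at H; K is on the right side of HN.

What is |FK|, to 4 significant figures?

46.16

F is at the origin; FH runs at 15.4° with length 41.7, so H = 41.7·(cos 15.4°, sin 15.4°) = (40.20, 11.07). ∠FHN = 55.6°, so HN runs at 15.4° + (180° − 55.6°) = 139.8° from the x-axis; with |HN| = 28.4, N = H + 28.4·(cos 139.8°, sin 139.8°) = (18.51, 29.40). HN is perpendicular to NK; with |NK| = 11.5 on the right of HN, K = N + 11.5·(0.6455, 0.7638) = (25.93, 38.19). Then |FK| = |K − F| = 46.16.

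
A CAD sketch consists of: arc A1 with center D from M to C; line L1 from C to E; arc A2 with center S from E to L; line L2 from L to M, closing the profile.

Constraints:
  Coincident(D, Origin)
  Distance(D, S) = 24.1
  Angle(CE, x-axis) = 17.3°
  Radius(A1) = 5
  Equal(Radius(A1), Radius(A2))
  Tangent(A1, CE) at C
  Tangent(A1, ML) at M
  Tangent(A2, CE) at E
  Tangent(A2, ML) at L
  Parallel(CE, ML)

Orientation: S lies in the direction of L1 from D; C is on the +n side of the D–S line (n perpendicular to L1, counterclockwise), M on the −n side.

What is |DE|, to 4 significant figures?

24.61

The slot axis is L1's direction at 17.3°, so u = (cos 17.3°, sin 17.3°) = (0.9548, 0.2974) and n = (−sin 17.3°, cos 17.3°) = (-0.2974, 0.9548). D is at the origin and S lies 24.1 along u from D, so S = 24.1·u = (23.01, 7.167). Tangency of A1 to both parallel lines with radius 5.0 puts C and M at D ± 5.0·n: C = (-1.487, 4.774), M = (1.487, -4.774). Equal radii place E and L the same way about S: E = S + 5.0·n = (21.52, 11.94), L = S − 5.0·n = (24.50, 2.393). Then |DE| = |E − D| = 24.61.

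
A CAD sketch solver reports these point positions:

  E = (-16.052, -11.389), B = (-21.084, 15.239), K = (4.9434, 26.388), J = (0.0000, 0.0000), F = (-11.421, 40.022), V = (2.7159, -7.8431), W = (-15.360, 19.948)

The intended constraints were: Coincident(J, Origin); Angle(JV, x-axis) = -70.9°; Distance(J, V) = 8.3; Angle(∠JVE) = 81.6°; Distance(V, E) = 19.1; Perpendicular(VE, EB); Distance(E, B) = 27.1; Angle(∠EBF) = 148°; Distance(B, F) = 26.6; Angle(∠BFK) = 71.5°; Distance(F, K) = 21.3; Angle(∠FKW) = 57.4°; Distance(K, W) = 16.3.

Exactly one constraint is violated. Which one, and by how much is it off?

Distance(K, W) = 16.3 — off by 5.00.

J = (0.00, 0.00) ✓; JV at -70.90° ✓; |JV| = 8.300 ✓; ∠JVE = 81.60° ✓; |VE| = 19.10 ✓; ∠(VE, EB) = 90.00° ✓; |EB| = 27.10 ✓; ∠EBF = 148.0° ✓; |BF| = 26.60 ✓; ∠BFK = 71.50° ✓; |FK| = 21.30 ✓; ∠FKW = 57.40° ✓; |KW| = 21.30 ✗.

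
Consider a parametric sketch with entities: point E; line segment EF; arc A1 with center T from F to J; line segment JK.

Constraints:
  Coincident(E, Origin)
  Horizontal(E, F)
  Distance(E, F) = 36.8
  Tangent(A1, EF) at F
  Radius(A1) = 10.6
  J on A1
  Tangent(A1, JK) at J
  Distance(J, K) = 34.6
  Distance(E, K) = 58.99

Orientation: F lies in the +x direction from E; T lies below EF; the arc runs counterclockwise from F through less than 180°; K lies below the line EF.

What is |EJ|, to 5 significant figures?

29.808

Checks: |TJ| = 10.60 ✓; ∠(TJ, JK) = 90.00° ✓; |JK| = 34.60 ✓; |EK| = 58.99 ✓.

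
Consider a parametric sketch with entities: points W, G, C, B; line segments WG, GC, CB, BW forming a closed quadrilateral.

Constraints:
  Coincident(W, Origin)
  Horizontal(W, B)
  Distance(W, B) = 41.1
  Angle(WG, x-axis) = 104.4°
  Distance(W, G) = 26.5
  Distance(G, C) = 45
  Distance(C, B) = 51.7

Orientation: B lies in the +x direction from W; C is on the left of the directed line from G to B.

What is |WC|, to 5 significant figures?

59.309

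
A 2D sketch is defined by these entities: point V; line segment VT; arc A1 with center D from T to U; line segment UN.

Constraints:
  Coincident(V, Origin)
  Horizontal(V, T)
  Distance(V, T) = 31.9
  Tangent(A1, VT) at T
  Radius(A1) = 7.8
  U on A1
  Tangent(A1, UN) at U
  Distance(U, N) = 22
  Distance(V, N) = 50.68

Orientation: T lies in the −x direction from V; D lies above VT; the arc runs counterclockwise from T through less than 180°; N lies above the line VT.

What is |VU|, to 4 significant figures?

29.41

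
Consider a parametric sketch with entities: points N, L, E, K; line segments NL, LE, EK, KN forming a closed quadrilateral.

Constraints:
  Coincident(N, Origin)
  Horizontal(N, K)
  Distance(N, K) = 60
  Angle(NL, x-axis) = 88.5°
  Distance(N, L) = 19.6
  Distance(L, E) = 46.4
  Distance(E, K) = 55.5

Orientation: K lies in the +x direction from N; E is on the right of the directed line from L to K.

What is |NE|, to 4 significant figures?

27.83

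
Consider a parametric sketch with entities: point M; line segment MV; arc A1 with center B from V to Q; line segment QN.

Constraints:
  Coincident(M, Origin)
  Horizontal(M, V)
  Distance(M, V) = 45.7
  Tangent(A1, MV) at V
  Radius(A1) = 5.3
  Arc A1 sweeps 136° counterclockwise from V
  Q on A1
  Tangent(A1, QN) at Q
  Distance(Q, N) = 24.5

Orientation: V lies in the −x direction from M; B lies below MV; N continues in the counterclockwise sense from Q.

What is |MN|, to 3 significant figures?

41.1

M is at the origin; MV is horizontal with |MV| = 45.7 and V on the −x side, so V = (-45.7, 0.00). Since A1 is tangent to MV there, BV ⟂ MV, so B = V + (0, -5.3) = (-45.7, -5.30). On A1, V sits at bearing 90° from B; a 136° counterclockwise sweep puts Q at bearing 226°, so Q = B + 5.3·(cos 226°, sin 226°) = (-49.4, -9.11). Tangency of A1 to QN means the radius BQ is perpendicular to QN, so QN runs along (−sin 226°, cos 226°); with |QN| = 24.5, N = (-31.8, -26.1). Then |MN| = |N − M| = 41.1.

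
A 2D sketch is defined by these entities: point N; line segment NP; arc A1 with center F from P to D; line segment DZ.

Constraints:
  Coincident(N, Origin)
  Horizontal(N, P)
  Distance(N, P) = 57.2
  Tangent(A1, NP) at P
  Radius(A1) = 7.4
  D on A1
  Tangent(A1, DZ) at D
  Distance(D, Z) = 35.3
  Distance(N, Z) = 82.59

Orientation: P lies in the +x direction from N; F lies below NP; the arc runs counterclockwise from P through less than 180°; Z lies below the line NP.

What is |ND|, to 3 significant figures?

52.6

Checks: |NP| = 57.20 ✓; |FD| = 7.400 ✓; ∠(FD, DZ) = 90.00° ✓; |DZ| = 35.30 ✓; |NZ| = 82.59 ✓.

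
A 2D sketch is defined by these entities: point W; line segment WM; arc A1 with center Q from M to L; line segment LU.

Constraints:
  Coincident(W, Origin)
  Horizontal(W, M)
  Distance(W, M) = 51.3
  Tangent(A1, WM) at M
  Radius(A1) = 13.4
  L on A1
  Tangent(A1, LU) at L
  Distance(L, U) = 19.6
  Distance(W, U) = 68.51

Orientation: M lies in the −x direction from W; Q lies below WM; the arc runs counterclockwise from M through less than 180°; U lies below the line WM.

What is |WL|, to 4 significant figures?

66.41

Checks: |QL| = 13.40 ✓; ∠(QL, LU) = 90.00° ✓; |LU| = 19.60 ✓; |WU| = 68.51 ✓.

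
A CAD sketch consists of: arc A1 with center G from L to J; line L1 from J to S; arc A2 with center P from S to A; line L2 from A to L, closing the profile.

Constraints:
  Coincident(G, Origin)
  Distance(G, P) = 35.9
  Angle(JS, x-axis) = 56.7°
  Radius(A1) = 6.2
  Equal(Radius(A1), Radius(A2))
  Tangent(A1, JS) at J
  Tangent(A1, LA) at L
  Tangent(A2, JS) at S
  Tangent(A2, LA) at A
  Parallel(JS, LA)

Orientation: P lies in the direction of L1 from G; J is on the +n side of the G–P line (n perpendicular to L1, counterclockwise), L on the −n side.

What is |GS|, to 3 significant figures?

36.4

Tangency of A1 to both parallel lines with radius 6.2 puts J and L at G ± 6.2·n: J = (-5.18, 3.40), L = (5.18, -3.40). Equal radii place S and A the same way about P: S = P + 6.2·n = (14.5, 33.4), A = P − 6.2·n = (24.9, 26.6). Then |GS| = |S − G| = 36.4.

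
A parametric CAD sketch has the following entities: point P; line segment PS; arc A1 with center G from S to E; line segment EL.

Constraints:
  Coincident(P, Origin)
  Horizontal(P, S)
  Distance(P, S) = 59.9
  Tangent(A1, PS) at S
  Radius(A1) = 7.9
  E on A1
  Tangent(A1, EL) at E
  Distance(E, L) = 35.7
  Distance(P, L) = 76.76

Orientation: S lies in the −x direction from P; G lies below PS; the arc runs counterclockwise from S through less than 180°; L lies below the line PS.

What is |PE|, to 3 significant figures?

68.3

P is at the origin; PS is horizontal with |PS| = 59.9 and S on the −x side, so S = (-59.9, 0.00). The tangent condition forces GS to be normal to PS, so G = S + (0, -7.9) = (-59.9, -7.90). Since GE ⟂ EL (tangency), |GL| = √(7.9² + 35.7²) = 36.6 regardless of where E sits on A1. So L lies on both circle(P, 76.76) and circle(G, 36.6); the below-PS intersection is L = (-62.6, -44.4). E is the foot of the tangent from L: E = (-67.7, -9.02).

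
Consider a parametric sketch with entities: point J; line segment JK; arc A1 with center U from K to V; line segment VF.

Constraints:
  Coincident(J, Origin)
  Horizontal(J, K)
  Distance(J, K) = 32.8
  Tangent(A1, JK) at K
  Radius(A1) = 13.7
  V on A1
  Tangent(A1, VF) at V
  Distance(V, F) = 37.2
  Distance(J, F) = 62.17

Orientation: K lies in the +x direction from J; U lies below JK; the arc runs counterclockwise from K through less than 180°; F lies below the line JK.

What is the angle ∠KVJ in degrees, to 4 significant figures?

83.05°

J is at the origin; JK is horizontal with |JK| = 32.8 and K on the +x side, so K = (32.80, 0.000). Since A1 is tangent to JK there, UK ⟂ JK, so U = K + (0, -13.7) = (32.80, -13.70). Since UV ⟂ VF (tangency), |UF| = √(13.7² + 37.2²) = 39.64 regardless of where V sits on A1. So F lies on both circle(J, 62.17) and circle(U, 39.64); the below-JK intersection is F = (31.95, -53.33). V is the foot of the tangent from F: V = (19.85, -18.16).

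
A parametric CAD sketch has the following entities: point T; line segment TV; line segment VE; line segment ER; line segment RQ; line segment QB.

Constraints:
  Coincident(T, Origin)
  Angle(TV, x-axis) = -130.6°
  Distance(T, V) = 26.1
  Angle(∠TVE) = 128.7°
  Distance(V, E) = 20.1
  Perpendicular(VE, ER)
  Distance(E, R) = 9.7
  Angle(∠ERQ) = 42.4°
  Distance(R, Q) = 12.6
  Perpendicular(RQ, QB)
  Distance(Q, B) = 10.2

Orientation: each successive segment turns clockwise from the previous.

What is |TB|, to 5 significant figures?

44.475

T is at the origin; TV runs at -130.6° with length 26.1, so V = (-16.985, -19.817). ∠TVE = 128.7° gives VE at 178.10° from the x-axis; with |VE| = 20.1, E = (-37.074, -19.151). VE is perpendicular to ER, so ER runs at 88.100°; with |ER| = 9.7, R = (-36.753, -9.4559). ∠ERQ = 42.4° gives RQ at -49.500° from the x-axis; with |RQ| = 12.6, Q = (-28.570, -19.037). The perpendicularity gives QB at right angles to RQ, so QB runs at -139.50°; with |QB| = 10.2, B = (-36.326, -25.661). Then |TB| = |B − T| = 44.475.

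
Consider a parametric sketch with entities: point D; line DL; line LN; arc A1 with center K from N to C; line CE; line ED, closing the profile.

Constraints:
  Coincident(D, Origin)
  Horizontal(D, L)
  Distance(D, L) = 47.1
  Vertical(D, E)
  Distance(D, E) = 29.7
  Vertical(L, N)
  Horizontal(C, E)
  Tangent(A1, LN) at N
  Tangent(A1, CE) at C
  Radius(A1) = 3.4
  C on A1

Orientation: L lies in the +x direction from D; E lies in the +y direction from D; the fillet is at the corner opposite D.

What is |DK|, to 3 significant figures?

51.0

D is at the origin; D and L share the same y with |DL| = 47.1 and L on the +x side, so L = (47.1, 0.00). D and E share the same x with |DE| = 29.7 and E on the +y side, so E = (0.00, 29.7). The virtual corner opposite D is at (47.1, 29.7). Tangency of A1 to LN means the radius KN is perpendicular to LN and tangency of A1 to CE means the radius KC is perpendicular to CE, with radius 3.4, so the center K sits 3.4 in from both sides at K = (43.7, 26.3). Then |DK| = |K − D| = 51.0.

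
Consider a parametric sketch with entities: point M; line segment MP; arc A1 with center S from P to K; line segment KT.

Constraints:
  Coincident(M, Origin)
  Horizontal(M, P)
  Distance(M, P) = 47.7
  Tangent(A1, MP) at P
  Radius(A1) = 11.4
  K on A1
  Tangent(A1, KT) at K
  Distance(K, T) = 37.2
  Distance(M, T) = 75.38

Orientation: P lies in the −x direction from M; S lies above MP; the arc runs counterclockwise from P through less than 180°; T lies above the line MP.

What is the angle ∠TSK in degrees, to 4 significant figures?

72.96°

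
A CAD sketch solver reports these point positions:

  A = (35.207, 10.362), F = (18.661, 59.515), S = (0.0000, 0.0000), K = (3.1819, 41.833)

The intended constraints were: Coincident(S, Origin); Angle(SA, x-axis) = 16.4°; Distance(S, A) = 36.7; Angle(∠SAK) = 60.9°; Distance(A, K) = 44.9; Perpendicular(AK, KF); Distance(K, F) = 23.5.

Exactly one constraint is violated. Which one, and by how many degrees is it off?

Perpendicular(AK, KF) — off by 3.30°.

S = (0.00, 0.00) ✓; SA at 16.40° ✓; |SA| = 36.70 ✓; ∠SAK = 60.90° ✓; |AK| = 44.90 ✓; ∠(AK, KF) = 86.70° ✗; |KF| = 23.50 ✓.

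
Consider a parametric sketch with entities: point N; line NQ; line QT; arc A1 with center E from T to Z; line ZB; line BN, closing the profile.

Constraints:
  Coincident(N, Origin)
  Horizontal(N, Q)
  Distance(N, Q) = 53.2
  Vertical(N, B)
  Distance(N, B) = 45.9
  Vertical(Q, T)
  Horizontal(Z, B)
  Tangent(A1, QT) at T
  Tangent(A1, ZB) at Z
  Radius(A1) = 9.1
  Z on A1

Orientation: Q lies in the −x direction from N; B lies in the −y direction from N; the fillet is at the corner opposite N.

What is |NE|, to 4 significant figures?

57.44

N is at the origin; N and Q share the same y with |NQ| = 53.2 and Q on the −x side, so Q = (-53.20, 0.000). NB is vertical with |NB| = 45.9 and B on the −y side, so B = (0.000, -45.90). The virtual corner opposite N is at (-53.20, -45.90). Since A1 is tangent to QT there, ET ⟂ QT and the tangent condition forces EZ to be normal to ZB, with radius 9.1, so the center E sits 9.1 in from both sides at E = (-44.10, -36.80). Then |NE| = |E − N| = 57.44.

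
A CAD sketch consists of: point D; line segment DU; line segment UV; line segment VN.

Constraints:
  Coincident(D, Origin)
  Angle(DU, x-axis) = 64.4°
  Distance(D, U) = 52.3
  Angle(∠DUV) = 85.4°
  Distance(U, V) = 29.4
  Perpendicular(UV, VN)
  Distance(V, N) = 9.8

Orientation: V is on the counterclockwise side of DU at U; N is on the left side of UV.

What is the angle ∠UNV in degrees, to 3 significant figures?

71.6°

∠DUV = 85.4°, so UV runs at 64.4° + (180° − 85.4°) = 159° from the x-axis; with |UV| = 29.4, V = U + 29.4·(cos 159°, sin 159°) = (-4.85, 57.7). The perpendicularity gives VN at right angles to UV; with |VN| = 9.8 on the left of UV, N = V + 9.8·(-0.358, -0.934) = (-8.36, 48.6). Then cos ∠UNV = NU·NV / (|NU||NV|), giving 71.6°.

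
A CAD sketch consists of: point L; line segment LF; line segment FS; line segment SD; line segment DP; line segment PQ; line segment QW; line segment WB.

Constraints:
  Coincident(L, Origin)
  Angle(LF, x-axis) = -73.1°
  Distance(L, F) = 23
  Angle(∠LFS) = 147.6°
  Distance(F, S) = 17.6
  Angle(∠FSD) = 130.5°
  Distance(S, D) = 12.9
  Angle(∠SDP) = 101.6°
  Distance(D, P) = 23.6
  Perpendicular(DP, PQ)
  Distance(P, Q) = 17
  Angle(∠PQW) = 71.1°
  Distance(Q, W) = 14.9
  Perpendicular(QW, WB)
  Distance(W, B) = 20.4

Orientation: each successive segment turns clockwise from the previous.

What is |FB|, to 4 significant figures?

34.56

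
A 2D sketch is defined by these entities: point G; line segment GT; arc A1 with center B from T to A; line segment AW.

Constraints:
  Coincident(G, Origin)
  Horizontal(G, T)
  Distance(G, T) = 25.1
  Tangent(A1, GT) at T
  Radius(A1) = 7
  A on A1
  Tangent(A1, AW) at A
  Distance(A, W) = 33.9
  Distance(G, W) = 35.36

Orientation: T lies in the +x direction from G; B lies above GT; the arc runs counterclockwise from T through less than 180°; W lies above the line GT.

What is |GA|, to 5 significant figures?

32.208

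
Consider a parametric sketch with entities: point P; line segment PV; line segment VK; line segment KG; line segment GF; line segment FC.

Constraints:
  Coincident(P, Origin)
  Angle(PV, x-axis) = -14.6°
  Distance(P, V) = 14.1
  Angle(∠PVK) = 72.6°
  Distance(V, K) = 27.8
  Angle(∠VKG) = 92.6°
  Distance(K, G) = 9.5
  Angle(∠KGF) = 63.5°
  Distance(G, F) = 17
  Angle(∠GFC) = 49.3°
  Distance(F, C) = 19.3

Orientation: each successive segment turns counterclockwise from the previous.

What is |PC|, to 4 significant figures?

32.20

∠KGF = 63.5° gives GF at -63.30° from the x-axis; with |GF| = 17.0, F = (10.43, 8.992). ∠GFC = 49.3° gives FC at 67.40° from the x-axis; with |FC| = 19.3, C = (17.84, 26.81). Then |PC| = |C − P| = 32.20.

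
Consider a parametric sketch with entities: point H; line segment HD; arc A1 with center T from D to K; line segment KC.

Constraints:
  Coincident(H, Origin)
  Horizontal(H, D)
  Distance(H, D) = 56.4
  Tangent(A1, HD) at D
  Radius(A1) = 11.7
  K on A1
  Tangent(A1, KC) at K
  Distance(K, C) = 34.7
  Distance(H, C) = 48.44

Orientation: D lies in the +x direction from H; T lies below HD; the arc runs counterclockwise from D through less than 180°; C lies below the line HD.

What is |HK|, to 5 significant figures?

46.373

H is at the origin; H and D share the same y with |HD| = 56.4 and D on the +x side, so D = (56.400, 0.0000). Since A1 is tangent to HD there, TD ⟂ HD, so T = D + (0, -11.7) = (56.400, -11.700). Since TK ⟂ KC (tangency), |TC| = √(11.7² + 34.7²) = 36.619 regardless of where K sits on A1. So C lies on both circle(H, 48.44) and circle(T, 36.619); the below-HD intersection is C = (30.525, -37.612). K is the foot of the tangent from C: K = (45.913, -6.5112).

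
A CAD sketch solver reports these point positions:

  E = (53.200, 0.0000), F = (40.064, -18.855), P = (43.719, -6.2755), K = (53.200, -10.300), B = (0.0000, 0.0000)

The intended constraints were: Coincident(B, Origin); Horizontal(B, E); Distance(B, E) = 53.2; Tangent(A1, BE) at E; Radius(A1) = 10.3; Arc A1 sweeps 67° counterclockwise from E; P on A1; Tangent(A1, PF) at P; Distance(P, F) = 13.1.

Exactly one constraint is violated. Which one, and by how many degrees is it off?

Tangent(A1, PF) at P — off by 6.80°.

B = (0.00, 0.00) ✓; B.y = 0.00, E.y = 0.00 ✓; |BE| = 53.20 ✓; ∠(KE, EB) = 90.00° ✓; |KE| = 10.30 ✓; bearing(K→P) − bearing(K→E) = 67.00° ✓; |KP| = 10.30 ✓; ∠(KP, PF) = 83.20° ✗; |PF| = 13.10 ✓.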